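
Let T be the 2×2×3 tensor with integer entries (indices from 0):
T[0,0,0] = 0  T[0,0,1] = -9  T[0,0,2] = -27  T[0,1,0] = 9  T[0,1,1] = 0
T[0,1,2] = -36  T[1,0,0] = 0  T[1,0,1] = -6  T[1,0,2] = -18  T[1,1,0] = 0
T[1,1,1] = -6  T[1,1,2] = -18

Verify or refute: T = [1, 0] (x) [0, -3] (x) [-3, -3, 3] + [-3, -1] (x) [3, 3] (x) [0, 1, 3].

Reconstruct entry (1,0,1) from the claimed factors: Σₗ aₗ[1]bₗ[0]cₗ[1] = (0)·(0)·(-3) + (-1)·(3)·(1) = -3, but T[1,0,1] = -6. The claim is false.

No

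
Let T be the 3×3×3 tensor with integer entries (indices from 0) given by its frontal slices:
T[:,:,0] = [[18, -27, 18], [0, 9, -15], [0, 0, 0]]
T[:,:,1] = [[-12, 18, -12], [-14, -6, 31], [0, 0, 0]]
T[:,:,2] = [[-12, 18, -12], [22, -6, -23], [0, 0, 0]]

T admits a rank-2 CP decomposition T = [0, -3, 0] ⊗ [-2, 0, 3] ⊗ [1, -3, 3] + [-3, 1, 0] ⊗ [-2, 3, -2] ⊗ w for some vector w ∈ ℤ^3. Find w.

Subtract the known terms from T to get the rank-1 residual R = [-3, 1, 0] ⊗ [-2, 3, -2] ⊗ w, so R[i,j,k] = a[i]·b[j]·w[k]. Pick indices with nonzero a[0]·b[0] = (-3)·(-2) = 6. Only the fibre through (0,0,·) is needed: R[0,0,:] = T[0,0,:] − Σₗ aₗ[0]bₗ[0]cₗ = [18, -12, -12] − (0)·(-2)·[1, -3, 3] = [18, -12, -12]. Then w[k] = R[0,0,k] / 6 for each k, giving w = [18, -12, -12] / 6 = [3, -2, -2].

w = [3, -2, -2]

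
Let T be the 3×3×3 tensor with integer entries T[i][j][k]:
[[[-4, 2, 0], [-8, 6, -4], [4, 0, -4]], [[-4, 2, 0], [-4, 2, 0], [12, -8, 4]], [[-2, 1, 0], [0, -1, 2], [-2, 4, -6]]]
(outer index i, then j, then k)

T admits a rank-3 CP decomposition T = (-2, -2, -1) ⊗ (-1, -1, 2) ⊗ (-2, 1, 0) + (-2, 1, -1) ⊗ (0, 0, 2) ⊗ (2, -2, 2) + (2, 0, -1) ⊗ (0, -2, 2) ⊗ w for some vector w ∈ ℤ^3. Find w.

Subtract the known terms from T to get the rank-1 residual R = (2, 0, -1) ⊗ (0, -2, 2) ⊗ w, so R[i,j,k] = a[i]·b[j]·w[k]. Pick indices with nonzero a[0]·b[1] = (2)·(-2) = -4. Only the fibre through (0,1,·) is needed: R[0,1,:] = T[0,1,:] − Σₗ aₗ[0]bₗ[1]cₗ = [-8, 6, -4] − (-2)·(-1)·(-2, 1, 0) − (-2)·(0)·(2, -2, 2) = [-4, 4, -4]. Then w[k] = R[0,1,k] / -4 for each k, giving w = [-4, 4, -4] / -4 = (1, -1, 1).

w = (1, -1, 1)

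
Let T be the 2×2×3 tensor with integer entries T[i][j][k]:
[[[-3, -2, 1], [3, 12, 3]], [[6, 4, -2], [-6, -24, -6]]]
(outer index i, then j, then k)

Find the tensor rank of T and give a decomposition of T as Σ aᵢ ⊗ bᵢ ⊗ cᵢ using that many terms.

rank(T) = 2

Lower bound: the mode-3 unfolding of T (rows indexed by k, columns by (i,j) = (0,0), (0,1), (1,0), (1,1)) is [[-3, 3, 6, -6], [-2, 12, 4, -24], [1, 3, -2, -6]].
There the 2×2 minor on rows k ∈ {0, 1}, columns (i,j) ∈ {(0,0), (0,1)} is det [[-3, 3], [-2, 12]] = -30 ≠ 0, so this unfolding has rank ≥ 2; CP rank is at least every unfolding rank, so rank(T) ≥ 2. (Flattening ranks never certify an upper bound on CP rank; for that we must actually write T with 2 rank-1 terms.)
Upper bound — finding two terms. Every mode-1 slice of T is a multiple of one matrix: T[i,:,:] = a[i]·M with a = [1, -2] and M = [[-3, -2, 1], [3, 12, 3]] (rows indexed by j, columns by k). So it suffices to write M as a sum of two rank-1 matrices.
Splitting M by its rows (j = 0, 1), M = [1, 0][-3, -2, 1]ᵀ + [0, 1][3, 12, 3]ᵀ.
Hence T = [1, -2] ⊗ [1, 0] ⊗ [-3, -2, 1] + [1, -2] ⊗ [0, 1] ⊗ [3, 12, 3], so rank(T) ≤ 2.
These bounds meet, so rank(T) = 2.
Check entry T[0,0,0] = -3: (1)·(1)·(-3) + (1)·(0)·(3) = -3.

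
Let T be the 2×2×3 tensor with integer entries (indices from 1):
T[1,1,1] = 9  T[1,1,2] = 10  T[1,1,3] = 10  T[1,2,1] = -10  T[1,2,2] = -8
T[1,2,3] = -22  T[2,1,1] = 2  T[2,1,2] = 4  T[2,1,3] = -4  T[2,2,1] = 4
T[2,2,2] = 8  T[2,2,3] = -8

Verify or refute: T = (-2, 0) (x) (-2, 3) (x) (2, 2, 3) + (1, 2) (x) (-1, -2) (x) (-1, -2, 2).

Yes

Reconstruct entrywise from the claimed factors. For example, T[1,1,3] = 10 and Σₗ aₗ[1]bₗ[1]cₗ[3] = (-2)·(-2)·(3) + (1)·(-1)·(2) = 10; checking all 12 entries, every one matches. The claim holds.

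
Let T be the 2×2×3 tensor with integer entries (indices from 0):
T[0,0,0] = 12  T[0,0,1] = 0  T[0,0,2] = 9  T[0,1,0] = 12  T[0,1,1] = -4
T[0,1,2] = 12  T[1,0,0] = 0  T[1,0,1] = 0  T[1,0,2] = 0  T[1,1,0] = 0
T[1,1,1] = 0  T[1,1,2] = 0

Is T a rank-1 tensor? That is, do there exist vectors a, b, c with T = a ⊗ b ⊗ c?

The mode-3 unfolding of T (rows indexed by k, columns by (i,j) = (0,0), (0,1), (1,0), (1,1)) is [[12, 12, 0, 0], [0, -4, 0, 0], [9, 12, 0, 0]].
There the 2×2 minor on rows k ∈ {0, 1}, columns (i,j) ∈ {(0,0), (0,1)} is det [[12, 12], [0, -4]] = -48 ≠ 0, so this unfolding has rank ≥ 2; CP rank is at least every unfolding rank, so rank(T) ≥ 2.
In particular rank(T) ≥ 2 > 1, so T is not rank-1.

No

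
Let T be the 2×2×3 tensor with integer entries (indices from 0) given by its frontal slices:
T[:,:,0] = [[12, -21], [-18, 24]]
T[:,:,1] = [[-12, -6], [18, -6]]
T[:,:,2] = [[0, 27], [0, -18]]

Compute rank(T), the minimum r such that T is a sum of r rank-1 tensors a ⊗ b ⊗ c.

Lower bound: the mode-1 unfolding of T (rows indexed by i, columns by (j,k) = (0,0), (0,1), (0,2), (1,0), (1,1), (1,2)) is [[12, -12, 0, -21, -6, 27], [-18, 18, 0, 24, -6, -18]].
There the 2×2 minor on rows i ∈ {0, 1}, columns (j,k) ∈ {(0,0), (1,0)} is det [[12, -21], [-18, 24]] = -90 ≠ 0, so this unfolding has rank ≥ 2; CP rank is at least every unfolding rank, so rank(T) ≥ 2. (Flattening ranks never certify an upper bound on CP rank; for that we must actually write T with 2 rank-1 terms.)
Upper bound — finding two terms. Write S_k = T[:,:,k] for the frontal slices: S₀ = [[12, -21], [-18, 24]], S₁ = [[-12, -6], [18, -6]], S₂ = [[0, 27], [0, -18]].
If T = a₁ ⊗ b₁ ⊗ c₁ + a₂ ⊗ b₂ ⊗ c₂ then each S_k = c₁[k]·a₁b₁ᵀ + c₂[k]·a₂b₂ᵀ. S₀ and S₁ are linearly independent, so a₁b₁ᵀ and a₂b₂ᵀ must span the same plane of matrices: they are the rank-1 matrices of the form x·S₀ + y·S₁.
det(x·S₀ + y·S₁) is −90·x² − 90·xy + 180·y² = (-90)·(x + 2·y)(x − y), vanishing at (x:y) = (2:-1) and (1:1).
M₁ = 2·S₀ − S₁ = [[36, -36], [-54, 54]] = 18·[2, -3][1, -1]ᵀ and M₂ = S₀ + S₁ = [[0, -27], [0, 18]] = (-9)·[3, -2][0, 1]ᵀ, so take a₁ = [2, -3], b₁ = [1, -1], a₂ = [3, -2], b₂ = [0, 1].
Each slice is an integer combination of E₁ = a₁b₁ᵀ and E₂ = a₂b₂ᵀ: S₀ = 6·E₁ − 3·E₂, S₁ = −6·E₁ − 6·E₂, S₂ = 9·E₂; reading off coefficients, c₁ = [6, -6, 0] and c₂ = [-3, -6, 9].
Hence T = [2, -3] ⊗ [1, -1] ⊗ [6, -6, 0] + [3, -2] ⊗ [0, 1] ⊗ [-3, -6, 9], so rank(T) ≤ 2.
These bounds meet, so rank(T) = 2.

2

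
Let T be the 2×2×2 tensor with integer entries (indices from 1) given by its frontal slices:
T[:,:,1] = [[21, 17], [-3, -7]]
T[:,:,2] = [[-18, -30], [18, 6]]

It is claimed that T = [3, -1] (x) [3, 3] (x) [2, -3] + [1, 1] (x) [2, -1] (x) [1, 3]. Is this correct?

No

Reconstruct entry (1,1,1) from the claimed factors: Σₗ aₗ[1]bₗ[1]cₗ[1] = (3)·(3)·(2) + (1)·(2)·(1) = 20, but T[1,1,1] = 21. The claim is false.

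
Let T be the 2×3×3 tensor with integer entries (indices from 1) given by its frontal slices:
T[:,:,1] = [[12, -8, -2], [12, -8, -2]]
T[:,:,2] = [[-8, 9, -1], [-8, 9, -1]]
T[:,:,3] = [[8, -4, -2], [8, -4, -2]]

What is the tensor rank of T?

3

Lower bound: the mode-3 unfolding of T (rows indexed by k, columns by (i,j) = (1,1), (1,2), (1,3), (2,1), (2,2), (2,3)) is [[12, -8, -2, 12, -8, -2], [-8, 9, -1, -8, 9, -1], [8, -4, -2, 8, -4, -2]].
There the 3×3 minor on rows k ∈ {1, 2, 3}, columns (i,j) ∈ {(1,1), (1,2), (1,3)} is det [[12, -8, -2], [-8, 9, -1], [8, -4, -2]] = 8 ≠ 0, so this unfolding has rank ≥ 3; CP rank is at least every unfolding rank, so rank(T) ≥ 3. (Flattening ranks never certify an upper bound on CP rank; for that we must actually write T with 3 rank-1 terms.)
Upper bound: T is a sum of 3 rank-1 terms, T = (1, 1) ⊗ (1, -1, 0) ⊗ (8, -8, 4) + (1, 1) ⊗ (2, -1, 0) ⊗ (0, -1, 0) + (1, 1) ⊗ (2, 0, -1) ⊗ (2, 1, 2) (one valid choice — decompositions are not unique — normalised so each a, b is primitive with positive first nonzero entry; check it by expanding all entries), so rank(T) ≤ 3.
These bounds meet, so rank(T) = 3.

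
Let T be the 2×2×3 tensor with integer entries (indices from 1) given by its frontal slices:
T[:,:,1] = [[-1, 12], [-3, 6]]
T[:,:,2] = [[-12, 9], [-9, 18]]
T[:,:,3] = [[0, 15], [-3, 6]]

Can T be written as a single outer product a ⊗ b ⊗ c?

No

The mode-2 unfolding of T (rows indexed by j, columns by (i,k) = (1,1), (1,2), (1,3), (2,1), (2,2), (2,3)) is [[-1, -12, 0, -3, -9, -3], [12, 9, 15, 6, 18, 6]].
There the 2×2 minor on rows j ∈ {1, 2}, columns (i,k) ∈ {(1,1), (1,2)} is det [[-1, -12], [12, 9]] = 135 ≠ 0, so this unfolding has rank ≥ 2; CP rank is at least every unfolding rank, so rank(T) ≥ 2.
In particular rank(T) ≥ 2 > 1, so T is not rank-1.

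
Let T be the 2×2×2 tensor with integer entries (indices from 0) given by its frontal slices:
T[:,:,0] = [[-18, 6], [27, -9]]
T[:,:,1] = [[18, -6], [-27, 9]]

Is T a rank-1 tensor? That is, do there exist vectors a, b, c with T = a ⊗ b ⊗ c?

Yes

If T = a ⊗ b ⊗ c then every fibre of T is a multiple of the corresponding factor, so read the factors off the fibres through the nonzero entry T[0,0,0] = -18.
The mode-1 fibre T[:,0,0] = [-18, 27] gives a = [2, -3] (primitive direction); the mode-2 fibre T[0,:,0] = [-18, 6] gives b = [3, -1]; then c[k] = T[0,0,k] / (a[0]·b[0]) = [-18, 18] / 6 = [-3, 3].
Expanding [2, -3] ⊗ [3, -1] ⊗ [-3, 3] reproduces all 8 entries of T, so T = [2, -3] ⊗ [3, -1] ⊗ [-3, 3] and rank(T) ≤ 1.
Equivalently every frontal slice T[:,:,k] is c[k] times the rank-1 matrix [2, -3] ⊗ [3, -1]. So T has rank 1 (it is nonzero).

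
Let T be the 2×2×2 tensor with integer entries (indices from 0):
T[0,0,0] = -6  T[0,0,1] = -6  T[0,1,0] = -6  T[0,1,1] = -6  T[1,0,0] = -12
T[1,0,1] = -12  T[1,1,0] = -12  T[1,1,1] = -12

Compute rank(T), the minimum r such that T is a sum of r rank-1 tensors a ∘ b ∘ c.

1

Lower bound: T ≠ 0 (e.g. T[0,0,0] = -6), so rank(T) ≥ 1.
Upper bound: if T = a ∘ b ∘ c then every fibre of T is a multiple of the corresponding factor, so read the factors off the fibres through the nonzero entry T[0,0,0] = -6.
The mode-1 fibre T[:,0,0] = [-6, -12] gives a = [1, 2] (primitive direction); the mode-2 fibre T[0,:,0] = [-6, -6] gives b = [1, 1]; then c[k] = T[0,0,k] / (a[0]·b[0]) = [-6, -6] / 1 = [-6, -6].
Expanding [1, 2] ∘ [1, 1] ∘ [-6, -6] reproduces all 8 entries of T, so T = [1, 2] ∘ [1, 1] ∘ [-6, -6] and rank(T) ≤ 1.
These bounds meet, so rank(T) = 1.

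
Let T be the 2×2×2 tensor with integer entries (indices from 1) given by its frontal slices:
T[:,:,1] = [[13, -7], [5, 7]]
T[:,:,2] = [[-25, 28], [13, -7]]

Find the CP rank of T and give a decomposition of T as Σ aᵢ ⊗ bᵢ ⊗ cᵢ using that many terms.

Lower bound: the mode-2 unfolding of T (rows indexed by j, columns by (i,k) = (1,1), (1,2), (2,1), (2,2)) is [[13, -25, 5, 13], [-7, 28, 7, -7]].
There the 2×2 minor on rows j ∈ {1, 2}, columns (i,k) ∈ {(1,1), (1,2)} is det [[13, -25], [-7, 28]] = 189 ≠ 0, so this unfolding has rank ≥ 2; CP rank is at least every unfolding rank, so rank(T) ≥ 2. (Flattening ranks never certify an upper bound on CP rank; for that we must actually write T with 2 rank-1 terms.)
Upper bound — finding two terms. Write S_k = T[:,:,k] for the frontal slices: S₁ = [[13, -7], [5, 7]], S₂ = [[-25, 28], [13, -7]].
If T = a₁ ⊗ b₁ ⊗ c₁ + a₂ ⊗ b₂ ⊗ c₂ then each S_k = c₁[k]·a₁b₁ᵀ + c₂[k]·a₂b₂ᵀ. S₁ and S₂ are linearly independent, so a₁b₁ᵀ and a₂b₂ᵀ must span the same plane of matrices: they are the rank-1 matrices of the form x·S₁ + y·S₂.
det(x·S₁ + y·S₂) is 126·x² − 315·xy − 189·y² = 63·(x − 3·y)(2·x + y), vanishing at (x:y) = (3:1) and (1:-2).
M₁ = 3·S₁ + S₂ = [[14, 7], [28, 14]] = 7·(1, 2)(2, 1)ᵀ and M₂ = S₁ − 2·S₂ = [[63, -63], [-21, 21]] = 21·(3, -1)(1, -1)ᵀ, so take a₁ = (1, 2), b₁ = (2, 1), a₂ = (3, -1), b₂ = (1, -1).
Each slice is an integer combination of E₁ = a₁b₁ᵀ and E₂ = a₂b₂ᵀ: S₁ = 2·E₁ + 3·E₂, S₂ = E₁ − 9·E₂; reading off coefficients, c₁ = (2, 1) and c₂ = (3, -9).
Hence T = (1, 2) ⊗ (2, 1) ⊗ (2, 1) + (3, -1) ⊗ (1, -1) ⊗ (3, -9), so rank(T) ≤ 2.
These bounds meet, so rank(T) = 2.

rank(T) = 2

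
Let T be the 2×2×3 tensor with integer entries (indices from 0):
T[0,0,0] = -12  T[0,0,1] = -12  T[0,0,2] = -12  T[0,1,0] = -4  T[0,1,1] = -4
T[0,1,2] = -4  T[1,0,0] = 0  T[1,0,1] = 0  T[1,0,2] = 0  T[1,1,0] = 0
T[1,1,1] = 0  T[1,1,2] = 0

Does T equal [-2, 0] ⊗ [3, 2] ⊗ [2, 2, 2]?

No

Reconstruct entry (0,1,0) from the claimed factors: Σₗ aₗ[0]bₗ[1]cₗ[0] = (-2)·(2)·(2) = -8, but T[0,1,0] = -4. The claim is false.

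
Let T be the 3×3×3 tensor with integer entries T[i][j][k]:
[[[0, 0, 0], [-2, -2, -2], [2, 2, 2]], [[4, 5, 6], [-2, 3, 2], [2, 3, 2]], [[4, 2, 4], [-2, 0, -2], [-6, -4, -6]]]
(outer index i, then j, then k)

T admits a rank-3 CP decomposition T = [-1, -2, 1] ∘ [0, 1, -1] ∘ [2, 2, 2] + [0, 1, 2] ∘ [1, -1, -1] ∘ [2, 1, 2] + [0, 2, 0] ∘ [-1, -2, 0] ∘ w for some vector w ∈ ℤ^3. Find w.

w = [-1, -2, -2]

Subtract the known terms from T to get the rank-1 residual R = [0, 2, 0] ∘ [-1, -2, 0] ∘ w, so R[i,j,k] = a[i]·b[j]·w[k]. Pick indices with nonzero a[1]·b[0] = (2)·(-1) = -2. Only the fibre through (1,0,·) is needed: R[1,0,:] = T[1,0,:] − Σₗ aₗ[1]bₗ[0]cₗ = [4, 5, 6] − (-2)·(0)·[2, 2, 2] − (1)·(1)·[2, 1, 2] = [2, 4, 4]. Then w[k] = R[1,0,k] / -2 for each k, giving w = [2, 4, 4] / -2 = [-1, -2, -2].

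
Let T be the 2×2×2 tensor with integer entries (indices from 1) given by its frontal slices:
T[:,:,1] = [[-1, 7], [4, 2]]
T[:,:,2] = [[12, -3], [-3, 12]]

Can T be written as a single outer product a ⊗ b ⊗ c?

No

The mode-2 unfolding of T (rows indexed by j, columns by (i,k) = (1,1), (1,2), (2,1), (2,2)) is [[-1, 12, 4, -3], [7, -3, 2, 12]].
There the 2×2 minor on rows j ∈ {1, 2}, columns (i,k) ∈ {(1,1), (1,2)} is det [[-1, 12], [7, -3]] = -81 ≠ 0, so this unfolding has rank ≥ 2; CP rank is at least every unfolding rank, so rank(T) ≥ 2.
In particular rank(T) ≥ 2 > 1, so T is not rank-1.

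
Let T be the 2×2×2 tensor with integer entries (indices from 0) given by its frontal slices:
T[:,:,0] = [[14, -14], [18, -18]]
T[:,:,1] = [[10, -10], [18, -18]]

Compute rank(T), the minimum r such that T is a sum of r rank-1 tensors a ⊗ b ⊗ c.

2

Lower bound: the mode-1 unfolding of T (rows indexed by i, columns by (j,k) = (0,0), (0,1), (1,0), (1,1)) is [[14, 10, -14, -10], [18, 18, -18, -18]].
There the 2×2 minor on rows i ∈ {0, 1}, columns (j,k) ∈ {(0,0), (0,1)} is det [[14, 10], [18, 18]] = 72 ≠ 0, so this unfolding has rank ≥ 2; CP rank is at least every unfolding rank, so rank(T) ≥ 2. (Unfolding ranks only ever bound the CP rank from below — rank(T) can be strictly larger than all of them — so the matching upper bound has to come from an explicit 2-term decomposition.)
Upper bound — finding two terms. Every mode-2 slice of T is a multiple of one matrix: T[:,j,:] = b[j]·M with b = [1, -1] and M = [[14, 10], [18, 18]] (rows indexed by i, columns by k). So it suffices to write M as a sum of two rank-1 matrices.
Splitting M by its rows (i = 0, 1), M = [1, 0][14, 10]ᵀ + [0, 1][18, 18]ᵀ.
Hence T = [1, 0] ⊗ [1, -1] ⊗ [14, 10] + [0, 1] ⊗ [1, -1] ⊗ [18, 18], so rank(T) ≤ 2.
These bounds meet, so rank(T) = 2.
Check entry T[0,1,0] = -14: (1)·(-1)·(14) + (0)·(-1)·(18) = -14.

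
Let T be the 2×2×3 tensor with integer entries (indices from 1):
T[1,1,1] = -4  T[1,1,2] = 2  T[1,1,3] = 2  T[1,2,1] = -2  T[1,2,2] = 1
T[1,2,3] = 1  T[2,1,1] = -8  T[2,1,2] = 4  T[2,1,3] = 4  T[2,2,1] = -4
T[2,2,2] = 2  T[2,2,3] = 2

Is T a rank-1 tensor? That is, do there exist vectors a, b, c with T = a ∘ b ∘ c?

The mode-1 fibre T[:,1,1] = [-4, -8] gives a = [1, 2] (primitive direction); the mode-2 fibre T[1,:,1] = [-4, -2] gives b = [2, 1]; then c[k] = T[1,1,k] / (a[1]·b[1]) = [-4, 2, 2] / 2 = [-2, 1, 1].
Expanding [1, 2] ∘ [2, 1] ∘ [-2, 1, 1] reproduces all 12 entries of T, so T = [1, 2] ∘ [2, 1] ∘ [-2, 1, 1] and rank(T) ≤ 1.
Equivalently every frontal slice T[:,:,k] is c[k] times the rank-1 matrix [1, 2] ∘ [2, 1]. So T has rank 1 (it is nonzero).

Yes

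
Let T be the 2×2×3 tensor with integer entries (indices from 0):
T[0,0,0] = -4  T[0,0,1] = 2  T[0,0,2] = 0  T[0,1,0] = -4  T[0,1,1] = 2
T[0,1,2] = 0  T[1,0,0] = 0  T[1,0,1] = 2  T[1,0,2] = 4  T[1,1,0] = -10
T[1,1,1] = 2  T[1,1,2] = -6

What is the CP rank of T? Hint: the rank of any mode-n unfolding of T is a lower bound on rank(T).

2

Lower bound: in the mode-3 unfolding of T (rows indexed by k, columns by (i,j)) the 2×2 minor on rows k ∈ {0, 1}, columns (i,j) ∈ {(0,0), (1,0)} is det [[-4, 0], [2, 2]] = -8 ≠ 0, so that unfolding has rank ≥ 2 and hence rank(T) ≥ 2 (CP rank is at least every unfolding rank, though it can be larger).
Upper bound: with S_k = T[:,:,k], the two rank-1 terms a₁b₁ᵀ, a₂b₂ᵀ are the rank-1 members of the pencil x·S₀ + y·S₁.
det(x·S₀ + y·S₁) is 40·x² − 20·xy = 20·(2·x − y)(x), vanishing at (x:y) = (1:2) and (0:1).
M₁ = S₀ + 2·S₁ = [[0, 0], [4, -6]] = 2·[0, 1][2, -3]ᵀ and M₂ = S₁ = [[2, 2], [2, 2]] = 2·[1, 1][1, 1]ᵀ, so take a₁ = [0, 1], b₁ = [2, -3], a₂ = [1, 1], b₂ = [1, 1].
Each slice is an integer combination of E₁ = a₁b₁ᵀ and E₂ = a₂b₂ᵀ: S₀ = 2·E₁ − 4·E₂, S₁ = 2·E₂, S₂ = 2·E₁; reading off coefficients, c₁ = [2, 0, 2] and c₂ = [-4, 2, 0].
Hence T = [0, 1] ⊗ [2, -3] ⊗ [2, 0, 2] + [1, 1] ⊗ [1, 1] ⊗ [-4, 2, 0], so rank(T) ≤ 2.
These bounds meet, so rank(T) = 2.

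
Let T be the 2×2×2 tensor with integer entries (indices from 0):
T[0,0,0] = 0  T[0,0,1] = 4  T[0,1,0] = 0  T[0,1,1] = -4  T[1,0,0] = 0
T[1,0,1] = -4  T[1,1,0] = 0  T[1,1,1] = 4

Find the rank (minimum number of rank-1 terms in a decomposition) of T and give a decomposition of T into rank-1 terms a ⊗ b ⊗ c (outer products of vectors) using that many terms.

rank(T) = 1

Lower bound: T ≠ 0 (e.g. T[0,0,1] = 4), so rank(T) ≥ 1.
Upper bound: if T = a ⊗ b ⊗ c then every fibre of T is a multiple of the corresponding factor, so read the factors off the fibres through the nonzero entry T[0,0,1] = 4.
The mode-1 fibre T[:,0,1] = [4, -4] gives a = [1, -1] (primitive direction); the mode-2 fibre T[0,:,1] = [4, -4] gives b = [1, -1]; then c[k] = T[0,0,k] / (a[0]·b[0]) = [0, 4] / 1 = [0, 4].
Expanding [1, -1] ⊗ [1, -1] ⊗ [0, 4] reproduces all 8 entries of T, so T = [1, -1] ⊗ [1, -1] ⊗ [0, 4] and rank(T) ≤ 1.
These bounds meet, so rank(T) = 1.
Check entry T[1,1,0] = 0: (-1)·(-1)·(0) = 0.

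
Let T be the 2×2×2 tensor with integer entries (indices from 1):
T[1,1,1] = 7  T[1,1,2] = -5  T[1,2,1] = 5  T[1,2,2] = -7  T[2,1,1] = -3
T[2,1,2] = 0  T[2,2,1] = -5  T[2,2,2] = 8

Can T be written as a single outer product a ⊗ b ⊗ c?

The mode-2 unfolding of T (rows indexed by j, columns by (i,k) = (1,1), (1,2), (2,1), (2,2)) is [[7, -5, -3, 0], [5, -7, -5, 8]].
There the 2×2 minor on rows j ∈ {1, 2}, columns (i,k) ∈ {(1,1), (1,2)} is det [[7, -5], [5, -7]] = -24 ≠ 0, so this unfolding has rank ≥ 2; CP rank is at least every unfolding rank, so rank(T) ≥ 2.
In particular rank(T) ≥ 2 > 1, so T is not rank-1.

No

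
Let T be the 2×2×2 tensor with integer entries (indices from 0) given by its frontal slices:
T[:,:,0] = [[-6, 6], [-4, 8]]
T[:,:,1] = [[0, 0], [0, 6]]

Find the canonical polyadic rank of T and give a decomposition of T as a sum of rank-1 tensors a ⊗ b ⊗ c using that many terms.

rank(T) = 2

Lower bound: in the mode-1 unfolding of T (rows indexed by i, columns by (j,k)) the 2×2 minor on rows i ∈ {0, 1}, columns (j,k) ∈ {(0,0), (1,0)} is det [[-6, 6], [-4, 8]] = -24 ≠ 0, so that unfolding has rank ≥ 2 and hence rank(T) ≥ 2 (CP rank is at least every unfolding rank, though it can be larger).
Upper bound: with S_k = T[:,:,k], the two rank-1 terms a₁b₁ᵀ, a₂b₂ᵀ are the rank-1 members of the pencil x·S₀ + y·S₁.
det(x·S₀ + y·S₁) is −24·x² − 36·xy = (-12)·(2·x + 3·y)(x), vanishing at (x:y) = (3:-2) and (0:1).
M₁ = 3·S₀ − 2·S₁ = [[-18, 18], [-12, 12]] = (-6)·[3, 2][1, -1]ᵀ and M₂ = S₁ = [[0, 0], [0, 6]] = 6·[0, 1][0, 1]ᵀ, so take a₁ = [3, 2], b₁ = [1, -1], a₂ = [0, 1], b₂ = [0, 1].
Each slice is an integer combination of E₁ = a₁b₁ᵀ and E₂ = a₂b₂ᵀ: S₀ = −2·E₁ + 4·E₂, S₁ = 6·E₂; reading off coefficients, c₁ = [-2, 0] and c₂ = [4, 6].
Hence T = [3, 2] ⊗ [1, -1] ⊗ [-2, 0] + [0, 1] ⊗ [0, 1] ⊗ [4, 6], so rank(T) ≤ 2.
These bounds meet, so rank(T) = 2.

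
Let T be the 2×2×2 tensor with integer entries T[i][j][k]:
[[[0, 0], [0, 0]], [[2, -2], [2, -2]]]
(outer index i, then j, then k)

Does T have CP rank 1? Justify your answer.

If T = a ⊗ b ⊗ c then every fibre of T is a multiple of the corresponding factor, so read the factors off the fibres through the nonzero entry T[1,0,0] = 2.
The mode-1 fibre T[:,0,0] = [0, 2] gives a = (0, 1) (primitive direction); the mode-2 fibre T[1,:,0] = [2, 2] gives b = (1, 1); then c[k] = T[1,0,k] / (a[1]·b[0]) = [2, -2] / 1 = (2, -2).
Expanding (0, 1) ⊗ (1, 1) ⊗ (2, -2) reproduces all 8 entries of T, so T = (0, 1) ⊗ (1, 1) ⊗ (2, -2) and rank(T) ≤ 1.
Equivalently every frontal slice T[:,:,k] is c[k] times the rank-1 matrix (0, 1) ⊗ (1, 1). So T has rank 1 (it is nonzero).

Yes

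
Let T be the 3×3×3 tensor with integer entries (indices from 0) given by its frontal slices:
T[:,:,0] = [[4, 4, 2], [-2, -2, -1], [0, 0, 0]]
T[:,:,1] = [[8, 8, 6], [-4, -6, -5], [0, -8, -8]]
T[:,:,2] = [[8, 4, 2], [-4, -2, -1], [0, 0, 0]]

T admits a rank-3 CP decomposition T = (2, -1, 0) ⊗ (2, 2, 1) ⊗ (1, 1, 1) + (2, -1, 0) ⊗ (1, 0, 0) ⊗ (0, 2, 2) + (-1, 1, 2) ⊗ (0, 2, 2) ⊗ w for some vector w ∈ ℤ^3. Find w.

Subtract the known terms from T to get the rank-1 residual R = (-1, 1, 2) ⊗ (0, 2, 2) ⊗ w, so R[i,j,k] = a[i]·b[j]·w[k]. Pick indices with nonzero a[0]·b[1] = (-1)·(2) = -2. Only the fibre through (0,1,·) is needed: R[0,1,:] = T[0,1,:] − Σₗ aₗ[0]bₗ[1]cₗ = [4, 8, 4] − (2)·(2)·(1, 1, 1) − (2)·(0)·(0, 2, 2) = [0, 4, 0]. Then w[k] = R[0,1,k] / -2 for each k, giving w = [0, 4, 0] / -2 = (0, -2, 0).

w = (0, -2, 0)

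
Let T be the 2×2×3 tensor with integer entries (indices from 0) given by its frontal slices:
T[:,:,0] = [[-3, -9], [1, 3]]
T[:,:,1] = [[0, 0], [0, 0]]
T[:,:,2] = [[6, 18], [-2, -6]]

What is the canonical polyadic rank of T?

Lower bound: T ≠ 0 (e.g. T[0,0,0] = -3), so rank(T) ≥ 1.
Upper bound: if T = a ⊗ b ⊗ c then every fibre of T is a multiple of the corresponding factor, so read the factors off the fibres through the nonzero entry T[0,0,0] = -3.
The mode-1 fibre T[:,0,0] = [-3, 1] gives a = [3, -1] (primitive direction); the mode-2 fibre T[0,:,0] = [-3, -9] gives b = [1, 3]; then c[k] = T[0,0,k] / (a[0]·b[0]) = [-3, 0, 6] / 3 = [-1, 0, 2].
Expanding [3, -1] ⊗ [1, 3] ⊗ [-1, 0, 2] reproduces all 12 entries of T, so T = [3, -1] ⊗ [1, 3] ⊗ [-1, 0, 2] and rank(T) ≤ 1.
These bounds meet, so rank(T) = 1.

1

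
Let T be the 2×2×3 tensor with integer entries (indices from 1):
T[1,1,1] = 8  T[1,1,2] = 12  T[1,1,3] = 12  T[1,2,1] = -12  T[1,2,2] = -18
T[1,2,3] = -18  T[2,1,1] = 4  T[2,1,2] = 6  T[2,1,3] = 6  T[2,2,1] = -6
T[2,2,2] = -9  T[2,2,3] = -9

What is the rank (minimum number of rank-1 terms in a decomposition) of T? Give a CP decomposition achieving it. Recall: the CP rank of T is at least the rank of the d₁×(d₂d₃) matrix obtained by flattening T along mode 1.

rank(T) = 1

Lower bound: T ≠ 0 (e.g. T[1,1,1] = 8), so rank(T) ≥ 1.
Upper bound: if T = a ⊗ b ⊗ c then every fibre of T is a multiple of the corresponding factor, so read the factors off the fibres through the nonzero entry T[1,1,1] = 8.
The mode-1 fibre T[:,1,1] = [8, 4] gives a = [2, 1] (primitive direction); the mode-2 fibre T[1,:,1] = [8, -12] gives b = [2, -3]; then c[k] = T[1,1,k] / (a[1]·b[1]) = [8, 12, 12] / 4 = [2, 3, 3].
Expanding [2, 1] ⊗ [2, -3] ⊗ [2, 3, 3] reproduces all 12 entries of T, so T = [2, 1] ⊗ [2, -3] ⊗ [2, 3, 3] and rank(T) ≤ 1.
These bounds meet, so rank(T) = 1.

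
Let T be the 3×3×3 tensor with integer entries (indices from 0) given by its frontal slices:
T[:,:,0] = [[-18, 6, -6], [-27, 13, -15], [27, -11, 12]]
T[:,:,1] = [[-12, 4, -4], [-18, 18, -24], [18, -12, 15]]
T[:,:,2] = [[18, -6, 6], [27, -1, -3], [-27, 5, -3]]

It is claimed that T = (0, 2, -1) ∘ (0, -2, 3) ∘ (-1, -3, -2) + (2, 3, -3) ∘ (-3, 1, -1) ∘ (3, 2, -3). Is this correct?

Reconstruct entrywise from the claimed factors. For example, T[0,0,0] = -18 and Σₗ aₗ[0]bₗ[0]cₗ[0] = (0)·(0)·(-1) + (2)·(-3)·(3) = -18; checking all 27 entries, every one matches. The claim holds.

Yes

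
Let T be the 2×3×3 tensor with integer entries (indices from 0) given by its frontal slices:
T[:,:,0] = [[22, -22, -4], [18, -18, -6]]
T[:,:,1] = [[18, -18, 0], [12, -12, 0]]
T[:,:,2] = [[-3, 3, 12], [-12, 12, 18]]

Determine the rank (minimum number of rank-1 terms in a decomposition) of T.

2

Lower bound: the mode-2 unfolding of T (rows indexed by j, columns by (i,k) = (0,0), (0,1), (0,2), (1,0), (1,1), (1,2)) is [[22, 18, -3, 18, 12, -12], [-22, -18, 3, -18, -12, 12], [-4, 0, 12, -6, 0, 18]].
There the 2×2 minor on rows j ∈ {0, 2}, columns (i,k) ∈ {(0,0), (0,1)} is det [[22, 18], [-4, 0]] = 72 ≠ 0, so this unfolding has rank ≥ 2; CP rank is at least every unfolding rank, so rank(T) ≥ 2. (Flattening ranks never certify an upper bound on CP rank; for that we must actually write T with 2 rank-1 terms.)
Upper bound — finding two terms. Write S_k = T[:,:,k] for the frontal slices: S₀ = [[22, -22, -4], [18, -18, -6]], S₁ = [[18, -18, 0], [12, -12, 0]], S₂ = [[-3, 3, 12], [-12, 12, 18]].
If T = a₁ ⊗ b₁ ⊗ c₁ + a₂ ⊗ b₂ ⊗ c₂ then each S_k = c₁[k]·a₁b₁ᵀ + c₂[k]·a₂b₂ᵀ. S₀ and S₁ are linearly independent, so a₁b₁ᵀ and a₂b₂ᵀ must span the same plane of matrices: they are the rank-1 matrices of the form x·S₀ + y·S₁.
The 2×2 minor of x·S₀ + y·S₁ on rows {0,1}, columns {0,2} is −60·x² − 60·xy = (-60)·(x + y)(x), vanishing at (x:y) = (1:-1) and (0:1).
M₁ = S₀ − S₁ = [[4, -4, -4], [6, -6, -6]] = 2·[2, 3][1, -1, -1]ᵀ and M₂ = S₁ = [[18, -18, 0], [12, -12, 0]] = 6·[3, 2][1, -1, 0]ᵀ, so take a₁ = [2, 3], b₁ = [1, -1, -1], a₂ = [3, 2], b₂ = [1, -1, 0].
Each slice is an integer combination of E₁ = a₁b₁ᵀ and E₂ = a₂b₂ᵀ: S₀ = 2·E₁ + 6·E₂, S₁ = 6·E₂, S₂ = −6·E₁ + 3·E₂; reading off coefficients, c₁ = [2, 0, -6] and c₂ = [6, 6, 3].
Hence T = [2, 3] ⊗ [1, -1, -1] ⊗ [2, 0, -6] + [3, 2] ⊗ [1, -1, 0] ⊗ [6, 6, 3], so rank(T) ≤ 2.
These bounds meet, so rank(T) = 2.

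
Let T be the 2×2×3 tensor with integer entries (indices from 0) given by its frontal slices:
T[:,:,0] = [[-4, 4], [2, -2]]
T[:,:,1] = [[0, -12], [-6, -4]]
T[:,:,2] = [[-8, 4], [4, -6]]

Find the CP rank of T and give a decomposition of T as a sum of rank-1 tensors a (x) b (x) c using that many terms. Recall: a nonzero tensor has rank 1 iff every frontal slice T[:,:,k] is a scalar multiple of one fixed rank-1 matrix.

rank(T) = 3

Lower bound: the mode-3 unfolding of T (rows indexed by k, columns by (i,j) = (0,0), (0,1), (1,0), (1,1)) is [[-4, 4, 2, -2], [0, -12, -6, -4], [-8, 4, 4, -6]].
There the 3×3 minor on rows k ∈ {0, 1, 2}, columns (i,j) ∈ {(0,0), (0,1), (1,0)} is det [[-4, 4, 2], [0, -12, -6], [-8, 4, 4]] = 96 ≠ 0, so this unfolding has rank ≥ 3; CP rank is at least every unfolding rank, so rank(T) ≥ 3. (Flattening ranks never certify an upper bound on CP rank; for that we must actually write T with 3 rank-1 terms.)
Upper bound: T is a sum of 3 rank-1 terms, T = [1, 1] (x) [1, 1] (x) [0, -4, 0] + [2, -1] (x) [1, -1] (x) [-2, 2, -4] + [2, 1] (x) [0, 1] (x) [0, -2, -2] (one valid choice — decompositions are not unique — normalised so each a, b is primitive with positive first nonzero entry; check it by expanding all entries), so rank(T) ≤ 3.
These bounds meet, so rank(T) = 3.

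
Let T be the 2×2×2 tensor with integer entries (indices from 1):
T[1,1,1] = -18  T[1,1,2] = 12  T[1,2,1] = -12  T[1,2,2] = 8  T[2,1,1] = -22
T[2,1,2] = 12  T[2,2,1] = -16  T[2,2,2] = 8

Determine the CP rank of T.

Lower bound: the mode-1 unfolding of T (rows indexed by i, columns by (j,k) = (1,1), (1,2), (2,1), (2,2)) is [[-18, 12, -12, 8], [-22, 12, -16, 8]].
There the 2×2 minor on rows i ∈ {1, 2}, columns (j,k) ∈ {(1,1), (1,2)} is det [[-18, 12], [-22, 12]] = 48 ≠ 0, so this unfolding has rank ≥ 2; CP rank is at least every unfolding rank, so rank(T) ≥ 2. (This is only a lower bound: in general the CP rank may exceed every unfolding rank, so we still need to exhibit 2 rank-1 terms summing to T.)
Upper bound — finding two terms. Write S_k = T[:,:,k] for the frontal slices: S₁ = [[-18, -12], [-22, -16]], S₂ = [[12, 8], [12, 8]].
If T = a₁ (x) b₁ (x) c₁ + a₂ (x) b₂ (x) c₂ then each S_k = c₁[k]·a₁b₁ᵀ + c₂[k]·a₂b₂ᵀ. S₁ and S₂ are linearly independent, so a₁b₁ᵀ and a₂b₂ᵀ must span the same plane of matrices: they are the rank-1 matrices of the form x·S₁ + y·S₂.
det(x·S₁ + y·S₂) is 24·x² − 16·xy = 8·(3·x − 2·y)(x), vanishing at (x:y) = (2:3) and (0:1).
M₁ = 2·S₁ + 3·S₂ = [[0, 0], [-8, -8]] = (-8)·[0, 1][1, 1]ᵀ and M₂ = S₂ = [[12, 8], [12, 8]] = 4·[1, 1][3, 2]ᵀ, so take a₁ = [0, 1], b₁ = [1, 1], a₂ = [1, 1], b₂ = [3, 2].
Each slice is an integer combination of E₁ = a₁b₁ᵀ and E₂ = a₂b₂ᵀ: S₁ = −4·E₁ − 6·E₂, S₂ = 4·E₂; reading off coefficients, c₁ = [-4, 0] and c₂ = [-6, 4].
Hence T = [0, 1] (x) [1, 1] (x) [-4, 0] + [1, 1] (x) [3, 2] (x) [-6, 4], so rank(T) ≤ 2.
These bounds meet, so rank(T) = 2.

2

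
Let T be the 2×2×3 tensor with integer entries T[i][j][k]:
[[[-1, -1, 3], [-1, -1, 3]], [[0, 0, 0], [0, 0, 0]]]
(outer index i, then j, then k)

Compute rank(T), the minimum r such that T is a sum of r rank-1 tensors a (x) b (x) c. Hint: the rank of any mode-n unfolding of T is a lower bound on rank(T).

1

Lower bound: T ≠ 0 (e.g. T[0,0,0] = -1), so rank(T) ≥ 1.
Upper bound: if T = a (x) b (x) c then every fibre of T is a multiple of the corresponding factor, so read the factors off the fibres through the nonzero entry T[0,0,0] = -1.
The mode-1 fibre T[:,0,0] = [-1, 0] gives a = [1, 0] (primitive direction); the mode-2 fibre T[0,:,0] = [-1, -1] gives b = [1, 1]; then c[k] = T[0,0,k] / (a[0]·b[0]) = [-1, -1, 3] / 1 = [-1, -1, 3].
Expanding [1, 0] (x) [1, 1] (x) [-1, -1, 3] reproduces all 12 entries of T, so T = [1, 0] (x) [1, 1] (x) [-1, -1, 3] and rank(T) ≤ 1.
These bounds meet, so rank(T) = 1.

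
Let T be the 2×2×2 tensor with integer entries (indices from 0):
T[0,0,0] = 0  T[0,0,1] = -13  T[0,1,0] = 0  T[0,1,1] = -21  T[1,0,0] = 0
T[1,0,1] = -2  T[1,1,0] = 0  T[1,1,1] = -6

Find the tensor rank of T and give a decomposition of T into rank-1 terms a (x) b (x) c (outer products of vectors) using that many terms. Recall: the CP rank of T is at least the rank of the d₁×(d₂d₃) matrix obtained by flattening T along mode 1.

rank(T) = 2

Lower bound: the mode-1 unfolding of T (rows indexed by i, columns by (j,k) = (0,0), (0,1), (1,0), (1,1)) is [[0, -13, 0, -21], [0, -2, 0, -6]].
There the 2×2 minor on rows i ∈ {0, 1}, columns (j,k) ∈ {(0,1), (1,1)} is det [[-13, -21], [-2, -6]] = 36 ≠ 0, so this unfolding has rank ≥ 2; CP rank is at least every unfolding rank, so rank(T) ≥ 2. (Flattening ranks never certify an upper bound on CP rank; for that we must actually write T with 2 rank-1 terms.)
Upper bound — finding two terms. Every mode-3 slice of T is a multiple of one matrix: T[:,:,k] = c[k]·M with c = [0, 1] and M = [[-13, -21], [-2, -6]] (rows indexed by i, columns by j). So it suffices to write M as a sum of two rank-1 matrices.
Splitting M by its rows (i = 0, 1), M = [1, 0][-13, -21]ᵀ + [0, 1][-2, -6]ᵀ.
Hence T = [1, 0] (x) [-13, -21] (x) [0, 1] + [0, 1] (x) [-2, -6] (x) [0, 1], so rank(T) ≤ 2.
These bounds meet, so rank(T) = 2.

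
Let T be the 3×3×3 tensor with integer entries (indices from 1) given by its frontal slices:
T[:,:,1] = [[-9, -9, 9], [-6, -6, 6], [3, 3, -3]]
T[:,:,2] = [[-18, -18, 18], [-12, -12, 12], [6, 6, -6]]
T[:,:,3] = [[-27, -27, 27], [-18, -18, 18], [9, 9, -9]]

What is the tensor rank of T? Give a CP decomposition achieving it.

Lower bound: T ≠ 0 (e.g. T[1,1,1] = -9), so rank(T) ≥ 1.
Upper bound: if T = a ⊗ b ⊗ c then every fibre of T is a multiple of the corresponding factor, so read the factors off the fibres through the nonzero entry T[1,1,1] = -9.
The mode-1 fibre T[:,1,1] = [-9, -6, 3] gives a = [3, 2, -1] (primitive direction); the mode-2 fibre T[1,:,1] = [-9, -9, 9] gives b = [1, 1, -1]; then c[k] = T[1,1,k] / (a[1]·b[1]) = [-9, -18, -27] / 3 = [-3, -6, -9].
Expanding [3, 2, -1] ⊗ [1, 1, -1] ⊗ [-3, -6, -9] reproduces all 27 entries of T, so T = [3, 2, -1] ⊗ [1, 1, -1] ⊗ [-3, -6, -9] and rank(T) ≤ 1.
These bounds meet, so rank(T) = 1.
Check entry T[2,3,3] = 18: (2)·(-1)·(-9) = 18.

rank(T) = 1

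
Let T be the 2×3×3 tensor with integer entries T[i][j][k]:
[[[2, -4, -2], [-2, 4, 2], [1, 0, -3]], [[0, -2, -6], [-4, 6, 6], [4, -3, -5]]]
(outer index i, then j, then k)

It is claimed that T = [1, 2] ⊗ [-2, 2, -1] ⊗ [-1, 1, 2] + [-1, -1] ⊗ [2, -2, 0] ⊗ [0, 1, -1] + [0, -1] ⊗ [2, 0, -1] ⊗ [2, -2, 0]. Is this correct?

Reconstruct entry (0,2,1) from the claimed factors: Σₗ aₗ[0]bₗ[2]cₗ[1] = (1)·(-1)·(1) + (-1)·(0)·(1) + (0)·(-1)·(-2) = -1, but T[0,2,1] = 0. The claim is false.

No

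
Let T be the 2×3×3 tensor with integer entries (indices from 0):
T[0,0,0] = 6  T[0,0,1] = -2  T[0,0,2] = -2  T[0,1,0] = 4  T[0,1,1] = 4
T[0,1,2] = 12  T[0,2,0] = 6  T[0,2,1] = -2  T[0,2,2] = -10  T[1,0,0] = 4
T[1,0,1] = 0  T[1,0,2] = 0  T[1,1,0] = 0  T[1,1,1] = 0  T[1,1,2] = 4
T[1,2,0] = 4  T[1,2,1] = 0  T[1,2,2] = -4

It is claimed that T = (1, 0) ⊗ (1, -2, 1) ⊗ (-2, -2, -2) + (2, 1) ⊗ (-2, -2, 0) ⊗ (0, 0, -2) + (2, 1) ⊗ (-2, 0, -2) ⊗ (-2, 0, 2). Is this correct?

Reconstruct entrywise from the claimed factors. For example, T[1,0,1] = 0 and Σₗ aₗ[1]bₗ[0]cₗ[1] = (0)·(1)·(-2) + (1)·(-2)·(0) + (1)·(-2)·(0) = 0; checking all 18 entries, every one matches. The claim holds.

Yes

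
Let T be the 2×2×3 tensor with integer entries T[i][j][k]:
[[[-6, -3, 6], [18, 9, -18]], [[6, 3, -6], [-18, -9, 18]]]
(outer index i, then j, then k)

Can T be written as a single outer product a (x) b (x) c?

Yes

If T = a (x) b (x) c then every fibre of T is a multiple of the corresponding factor, so read the factors off the fibres through the nonzero entry T[0,0,0] = -6.
The mode-1 fibre T[:,0,0] = [-6, 6] gives a = [1, -1] (primitive direction); the mode-2 fibre T[0,:,0] = [-6, 18] gives b = [1, -3]; then c[k] = T[0,0,k] / (a[0]·b[0]) = [-6, -3, 6] / 1 = [-6, -3, 6].
Expanding [1, -1] (x) [1, -3] (x) [-6, -3, 6] reproduces all 12 entries of T, so T = [1, -1] (x) [1, -3] (x) [-6, -3, 6] and rank(T) ≤ 1.
Equivalently every frontal slice T[:,:,k] is c[k] times the rank-1 matrix [1, -1] (x) [1, -3]. So T has rank 1 (it is nonzero).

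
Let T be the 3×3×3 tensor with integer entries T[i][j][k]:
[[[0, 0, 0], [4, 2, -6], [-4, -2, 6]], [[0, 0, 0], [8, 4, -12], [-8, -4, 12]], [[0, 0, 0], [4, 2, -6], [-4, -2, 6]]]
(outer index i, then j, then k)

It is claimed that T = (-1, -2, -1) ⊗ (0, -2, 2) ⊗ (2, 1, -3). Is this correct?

Yes

Reconstruct entrywise from the claimed factors. For example, T[1,1,2] = -12 and Σₗ aₗ[1]bₗ[1]cₗ[2] = (-2)·(-2)·(-3) = -12; checking all 27 entries, every one matches. The claim holds.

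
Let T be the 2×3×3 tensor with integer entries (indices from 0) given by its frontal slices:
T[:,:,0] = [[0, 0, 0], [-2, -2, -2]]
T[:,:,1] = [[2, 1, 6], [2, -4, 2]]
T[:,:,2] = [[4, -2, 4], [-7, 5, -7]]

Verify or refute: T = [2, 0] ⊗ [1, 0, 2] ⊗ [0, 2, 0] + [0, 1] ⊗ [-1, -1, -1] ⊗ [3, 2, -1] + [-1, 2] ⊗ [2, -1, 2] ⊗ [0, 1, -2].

Reconstruct entry (1,0,0) from the claimed factors: Σₗ aₗ[1]bₗ[0]cₗ[0] = (0)·(1)·(0) + (1)·(-1)·(3) + (2)·(2)·(0) = -3, but T[1,0,0] = -2. The claim is false.

No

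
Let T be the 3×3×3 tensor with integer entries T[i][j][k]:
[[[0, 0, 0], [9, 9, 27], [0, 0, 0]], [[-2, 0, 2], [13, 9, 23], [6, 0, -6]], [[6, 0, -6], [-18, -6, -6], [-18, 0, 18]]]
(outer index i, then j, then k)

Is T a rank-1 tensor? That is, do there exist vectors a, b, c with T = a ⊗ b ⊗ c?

No

The mode-3 unfolding of T (rows indexed by k, columns by (i,j) = (0,0), (0,1), (0,2), (1,0), (1,1), (1,2), (2,0), (2,1), (2,2)) is [[0, 9, 0, -2, 13, 6, 6, -18, -18], [0, 9, 0, 0, 9, 0, 0, -6, 0], [0, 27, 0, 2, 23, -6, -6, -6, 18]].
There the 2×2 minor on rows k ∈ {0, 1}, columns (i,j) ∈ {(0,1), (1,0)} is det [[9, -2], [9, 0]] = 18 ≠ 0, so this unfolding has rank ≥ 2; CP rank is at least every unfolding rank, so rank(T) ≥ 2.
In particular rank(T) ≥ 2 > 1, so T is not rank-1.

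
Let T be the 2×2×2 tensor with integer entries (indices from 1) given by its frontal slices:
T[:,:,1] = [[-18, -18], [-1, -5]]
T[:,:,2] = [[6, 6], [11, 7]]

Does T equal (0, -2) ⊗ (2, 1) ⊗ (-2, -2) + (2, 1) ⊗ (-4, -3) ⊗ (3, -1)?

Reconstruct entry (1,1,1) from the claimed factors: Σₗ aₗ[1]bₗ[1]cₗ[1] = (0)·(2)·(-2) + (2)·(-4)·(3) = -24, but T[1,1,1] = -18. The claim is false.

No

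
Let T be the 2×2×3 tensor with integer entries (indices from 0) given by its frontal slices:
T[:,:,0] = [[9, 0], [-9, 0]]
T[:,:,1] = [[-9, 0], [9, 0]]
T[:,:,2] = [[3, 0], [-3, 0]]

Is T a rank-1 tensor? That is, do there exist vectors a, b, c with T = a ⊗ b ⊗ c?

Yes

If T = a ⊗ b ⊗ c then every fibre of T is a multiple of the corresponding factor, so read the factors off the fibres through the nonzero entry T[0,0,0] = 9.
The mode-1 fibre T[:,0,0] = [9, -9] gives a = [1, -1] (primitive direction); the mode-2 fibre T[0,:,0] = [9, 0] gives b = [1, 0]; then c[k] = T[0,0,k] / (a[0]·b[0]) = [9, -9, 3] / 1 = [9, -9, 3].
Expanding [1, -1] ⊗ [1, 0] ⊗ [9, -9, 3] reproduces all 12 entries of T, so T = [1, -1] ⊗ [1, 0] ⊗ [9, -9, 3] and rank(T) ≤ 1.
Equivalently every frontal slice T[:,:,k] is c[k] times the rank-1 matrix [1, -1] ⊗ [1, 0]. So T has rank 1 (it is nonzero).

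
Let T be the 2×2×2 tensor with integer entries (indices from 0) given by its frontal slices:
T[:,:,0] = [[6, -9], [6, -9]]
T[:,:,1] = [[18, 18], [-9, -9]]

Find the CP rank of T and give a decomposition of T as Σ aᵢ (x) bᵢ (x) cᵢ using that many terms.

rank(T) = 2

Lower bound: in the mode-2 unfolding of T (rows indexed by j, columns by (i,k)) the 2×2 minor on rows j ∈ {0, 1}, columns (i,k) ∈ {(0,0), (0,1)} is det [[6, 18], [-9, 18]] = 270 ≠ 0, so that unfolding has rank ≥ 2 and hence rank(T) ≥ 2 (CP rank is at least every unfolding rank, though it can be larger).
Upper bound: with S_k = T[:,:,k], the two rank-1 terms a₁b₁ᵀ, a₂b₂ᵀ are the rank-1 members of the pencil x·S₀ + y·S₁.
det(x·S₀ + y·S₁) is −405·xy = (-405)·(y)(x), vanishing at (x:y) = (1:0) and (0:1).
M₁ = S₀ = [[6, -9], [6, -9]] = 3·[1, 1][2, -3]ᵀ and M₂ = S₁ = [[18, 18], [-9, -9]] = 9·[2, -1][1, 1]ᵀ, so take a₁ = [1, 1], b₁ = [2, -3], a₂ = [2, -1], b₂ = [1, 1].
Each slice is an integer combination of E₁ = a₁b₁ᵀ and E₂ = a₂b₂ᵀ: S₀ = 3·E₁, S₁ = 9·E₂; reading off coefficients, c₁ = [3, 0] and c₂ = [0, 9].
Hence T = [1, 1] (x) [2, -3] (x) [3, 0] + [2, -1] (x) [1, 1] (x) [0, 9], so rank(T) ≤ 2.
These bounds meet, so rank(T) = 2.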